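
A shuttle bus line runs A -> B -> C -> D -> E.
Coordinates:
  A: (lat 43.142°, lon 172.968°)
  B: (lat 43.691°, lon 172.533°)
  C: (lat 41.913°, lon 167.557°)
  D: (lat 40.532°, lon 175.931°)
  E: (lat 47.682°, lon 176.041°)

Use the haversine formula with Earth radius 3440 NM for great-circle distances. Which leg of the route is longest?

D–E

Leg distances:
A→B: 38.0 NM
B→C: 243.8 NM
C→D: 387.0 NM
D→E: 429.3 NM
The longest leg is D–E at 429.3 NM.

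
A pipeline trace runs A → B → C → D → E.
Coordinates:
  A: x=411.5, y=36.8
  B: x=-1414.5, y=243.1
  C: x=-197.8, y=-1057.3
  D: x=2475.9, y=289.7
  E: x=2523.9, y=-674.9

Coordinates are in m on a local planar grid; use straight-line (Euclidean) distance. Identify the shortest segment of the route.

D–E

Leg distances:
A→B: 1837.6 m
B→C: 1780.8 m
C→D: 2993.8 m
D→E: 965.8 m
The shortest leg is D–E at 965.8 m.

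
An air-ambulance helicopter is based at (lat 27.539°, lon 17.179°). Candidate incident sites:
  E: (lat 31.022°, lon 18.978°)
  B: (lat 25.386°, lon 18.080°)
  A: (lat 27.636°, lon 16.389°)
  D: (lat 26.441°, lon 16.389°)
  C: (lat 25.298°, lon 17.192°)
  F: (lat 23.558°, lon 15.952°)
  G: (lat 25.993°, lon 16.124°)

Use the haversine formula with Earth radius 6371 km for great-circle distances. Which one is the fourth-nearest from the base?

C

Distances from the base ((lat 27.539°, lon 17.179°)):
A: 78.6 km
D: 145.0 km
G: 201.3 km
C: 249.2 km
B: 255.6 km
E: 424.8 km
F: 459.5 km
The fourth-nearest is C at 249.2 km.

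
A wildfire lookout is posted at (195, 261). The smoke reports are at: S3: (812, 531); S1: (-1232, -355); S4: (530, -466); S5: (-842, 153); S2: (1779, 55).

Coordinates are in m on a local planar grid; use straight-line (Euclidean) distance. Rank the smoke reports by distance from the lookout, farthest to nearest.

Distance from the lookout at (195, 261) to each:
S2 (1779, 55): 1597.3 m
S1 (-1232, -355): 1554.3 m
S5 (-842, 153): 1042.6 m
S4 (530, -466): 800.5 m
S3 (812, 531): 673.5 m

S2, S1, S5, S4, S3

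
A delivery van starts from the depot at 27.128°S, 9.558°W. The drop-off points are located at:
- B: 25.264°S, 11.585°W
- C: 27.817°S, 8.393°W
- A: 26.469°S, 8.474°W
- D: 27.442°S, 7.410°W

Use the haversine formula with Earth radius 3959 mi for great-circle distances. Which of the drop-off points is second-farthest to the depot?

D

Distances from the depot (27.128°S, 9.558°W):
B: 179.9 mi
D: 133.7 mi
C: 85.8 mi
A: 80.9 mi
The second-farthest is D at 133.7 mi.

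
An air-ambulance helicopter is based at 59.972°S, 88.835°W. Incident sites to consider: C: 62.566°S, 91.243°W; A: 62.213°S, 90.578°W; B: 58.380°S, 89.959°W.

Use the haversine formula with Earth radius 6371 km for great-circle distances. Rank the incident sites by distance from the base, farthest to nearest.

Computing each great-circle distance from 59.972°S, 88.835°W:
C 62.566°S, 91.243°W: 315.8 km
A 62.213°S, 90.578°W: 266.2 km
B 58.380°S, 89.959°W: 188.2 km

C, A, B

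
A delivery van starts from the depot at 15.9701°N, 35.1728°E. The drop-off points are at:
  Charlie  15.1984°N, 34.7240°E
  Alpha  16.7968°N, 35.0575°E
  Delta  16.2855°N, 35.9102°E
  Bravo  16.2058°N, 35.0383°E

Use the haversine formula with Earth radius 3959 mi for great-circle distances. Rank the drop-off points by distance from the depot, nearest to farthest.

Computing each great-circle distance from 15.9701°N, 35.1728°E:
Bravo 16.2058°N, 35.0383°E: 18.6 mi
Delta 16.2855°N, 35.9102°E: 53.6 mi
Alpha 16.7968°N, 35.0575°E: 57.6 mi
Charlie 15.1984°N, 34.7240°E: 61.1 mi

Bravo, Delta, Alpha, Charlie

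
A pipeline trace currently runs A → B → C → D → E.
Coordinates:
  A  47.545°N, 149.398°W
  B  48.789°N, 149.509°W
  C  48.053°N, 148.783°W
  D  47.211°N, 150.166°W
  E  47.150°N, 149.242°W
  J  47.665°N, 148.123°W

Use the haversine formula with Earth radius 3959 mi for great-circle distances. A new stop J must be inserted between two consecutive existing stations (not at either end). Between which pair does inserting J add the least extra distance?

Added distance for inserting J between each consecutive pair:
A–B: 74.4 mi
B–C: 80.4 mi
C–D: 54.4 mi
D–E: 120.2 mi
Smallest added distance is 54.4 mi, inserting between C and D.

between C and D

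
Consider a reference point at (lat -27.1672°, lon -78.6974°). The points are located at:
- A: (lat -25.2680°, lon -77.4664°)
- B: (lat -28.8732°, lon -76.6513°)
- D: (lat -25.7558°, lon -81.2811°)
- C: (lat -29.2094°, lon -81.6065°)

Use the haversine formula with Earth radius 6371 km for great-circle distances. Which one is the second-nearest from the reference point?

B

Distances from the reference point ((lat -27.1672°, lon -78.6974°)):
A: 244.3 km
B: 276.3 km
D: 301.3 km
C: 364.5 km
The second-nearest is B at 276.3 km.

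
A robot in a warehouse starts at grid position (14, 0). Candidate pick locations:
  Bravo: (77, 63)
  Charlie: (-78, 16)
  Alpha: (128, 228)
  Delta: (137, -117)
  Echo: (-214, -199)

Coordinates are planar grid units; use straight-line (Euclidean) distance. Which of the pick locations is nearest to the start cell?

Distances from the start cell ((14, 0)):
Bravo: 89.1
Charlie: 93.4
Delta: 169.8
Alpha: 254.9
Echo: 302.6
The nearest is Bravo at 89.1.

Bravo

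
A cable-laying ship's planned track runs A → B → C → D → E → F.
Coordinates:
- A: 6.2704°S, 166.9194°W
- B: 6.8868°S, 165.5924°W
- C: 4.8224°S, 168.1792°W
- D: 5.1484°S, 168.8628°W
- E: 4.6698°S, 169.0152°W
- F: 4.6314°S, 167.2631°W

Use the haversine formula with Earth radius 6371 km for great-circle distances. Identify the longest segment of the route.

Leg distances:
A→B: 161.8 km
B→C: 366.8 km
C→D: 84.0 km
D→E: 55.8 km
E→F: 194.2 km
The longest leg is B–C at 366.8 km.

B–C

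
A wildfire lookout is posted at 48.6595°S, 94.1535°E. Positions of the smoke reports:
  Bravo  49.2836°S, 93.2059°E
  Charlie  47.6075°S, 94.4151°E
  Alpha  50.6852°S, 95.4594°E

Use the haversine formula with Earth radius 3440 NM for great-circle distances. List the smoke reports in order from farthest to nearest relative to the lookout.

Alpha, Charlie, Bravo

Distance from the lookout at 48.6595°S, 94.1535°E to each:
Alpha 50.6852°S, 95.4594°E: 131.8 NM
Charlie 47.6075°S, 94.4151°E: 64.0 NM
Bravo 49.2836°S, 93.2059°E: 52.9 NM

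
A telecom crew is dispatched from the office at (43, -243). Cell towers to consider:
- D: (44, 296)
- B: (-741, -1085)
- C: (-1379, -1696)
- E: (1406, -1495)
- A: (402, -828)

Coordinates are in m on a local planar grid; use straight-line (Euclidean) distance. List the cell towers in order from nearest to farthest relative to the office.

Distances from the office:
D (44, 296): 539.0 m
A (402, -828): 686.4 m
B (-741, -1085): 1150.5 m
E (1406, -1495): 1850.7 m
C (-1379, -1696): 2033.1 m

D, A, B, E, C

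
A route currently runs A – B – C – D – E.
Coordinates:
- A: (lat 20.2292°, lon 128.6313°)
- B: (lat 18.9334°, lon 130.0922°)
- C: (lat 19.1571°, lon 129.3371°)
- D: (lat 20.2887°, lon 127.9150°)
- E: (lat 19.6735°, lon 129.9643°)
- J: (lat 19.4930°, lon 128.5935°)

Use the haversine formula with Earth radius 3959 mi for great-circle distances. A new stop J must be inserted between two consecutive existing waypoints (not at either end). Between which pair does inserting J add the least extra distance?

between C and D

Added distance for inserting J between each consecutive pair:
A–B: 25.5 mi
B–C: 107.2 mi
C–D: 3.1 mi
D–E: 20.9 mi
Smallest added distance is 3.1 mi, inserting between C and D.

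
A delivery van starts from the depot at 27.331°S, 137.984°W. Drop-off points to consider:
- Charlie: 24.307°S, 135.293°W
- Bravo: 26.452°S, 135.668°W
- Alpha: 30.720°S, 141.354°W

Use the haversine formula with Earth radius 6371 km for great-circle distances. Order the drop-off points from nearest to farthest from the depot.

Distances from the depot:
Bravo 26.452°S, 135.668°W: 249.6 km
Charlie 24.307°S, 135.293°W: 430.8 km
Alpha 30.720°S, 141.354°W: 499.3 km

Bravo, Charlie, Alpha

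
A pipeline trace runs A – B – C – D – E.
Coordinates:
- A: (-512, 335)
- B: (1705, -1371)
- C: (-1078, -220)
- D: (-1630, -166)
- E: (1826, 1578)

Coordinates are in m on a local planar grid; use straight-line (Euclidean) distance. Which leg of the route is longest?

Leg distances:
A→B: 2797.4 m
B→C: 3011.6 m
C→D: 554.6 m
D→E: 3871.1 m
The longest leg is D–E at 3871.1 m.

D–E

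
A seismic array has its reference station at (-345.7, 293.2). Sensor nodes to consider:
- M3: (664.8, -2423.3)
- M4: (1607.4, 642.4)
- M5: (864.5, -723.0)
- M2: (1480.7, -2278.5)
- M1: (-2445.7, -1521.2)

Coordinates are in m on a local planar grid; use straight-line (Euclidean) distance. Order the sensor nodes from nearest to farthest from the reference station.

M5, M4, M1, M3, M2

Distances from the reference station:
M5 (864.5, -723.0): 1580.3 m
M4 (1607.4, 642.4): 1984.1 m
M1 (-2445.7, -1521.2): 2775.3 m
M3 (664.8, -2423.3): 2898.4 m
M2 (1480.7, -2278.5): 3154.3 m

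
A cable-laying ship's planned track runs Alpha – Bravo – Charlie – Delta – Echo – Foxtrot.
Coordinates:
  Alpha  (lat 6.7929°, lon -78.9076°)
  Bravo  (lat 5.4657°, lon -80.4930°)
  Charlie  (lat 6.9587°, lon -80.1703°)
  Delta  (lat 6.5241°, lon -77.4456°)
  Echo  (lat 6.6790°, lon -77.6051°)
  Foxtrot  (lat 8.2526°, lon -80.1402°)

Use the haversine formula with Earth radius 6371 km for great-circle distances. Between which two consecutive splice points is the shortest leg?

Delta–Echo

Leg distances:
Alpha→Bravo: 229.1 km
Bravo→Charlie: 169.8 km
Charlie→Delta: 304.7 km
Delta→Echo: 24.6 km
Echo→Foxtrot: 329.7 km
The shortest leg is Delta–Echo at 24.6 km.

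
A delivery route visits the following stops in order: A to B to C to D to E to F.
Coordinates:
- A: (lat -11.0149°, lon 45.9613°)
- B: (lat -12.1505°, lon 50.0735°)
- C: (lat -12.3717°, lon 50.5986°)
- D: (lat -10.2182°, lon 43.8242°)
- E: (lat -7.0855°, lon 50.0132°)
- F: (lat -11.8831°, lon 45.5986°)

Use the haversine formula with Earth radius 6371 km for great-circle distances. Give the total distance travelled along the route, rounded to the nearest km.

Leg distances:
A→B: 465.4 km  (cumulative 465.4 km)
B→C: 62.1 km  (cumulative 527.5 km)
C→D: 776.5 km  (cumulative 1304.0 km)
D→E: 764.3 km  (cumulative 2068.3 km)
E→F: 720.3 km  (cumulative 2788.6 km)
Total route length ≈ 2789 km.

2789 km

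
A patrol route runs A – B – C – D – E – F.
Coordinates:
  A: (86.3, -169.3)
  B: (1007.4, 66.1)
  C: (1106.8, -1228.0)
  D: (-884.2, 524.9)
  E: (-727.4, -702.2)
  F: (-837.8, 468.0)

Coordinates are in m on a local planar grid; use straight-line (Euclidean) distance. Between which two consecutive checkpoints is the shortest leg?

Leg distances:
A→B: 950.7 m
B→C: 1297.9 m
C→D: 2652.7 m
D→E: 1237.1 m
E→F: 1175.4 m
The shortest leg is A–B at 950.7 m.

A–B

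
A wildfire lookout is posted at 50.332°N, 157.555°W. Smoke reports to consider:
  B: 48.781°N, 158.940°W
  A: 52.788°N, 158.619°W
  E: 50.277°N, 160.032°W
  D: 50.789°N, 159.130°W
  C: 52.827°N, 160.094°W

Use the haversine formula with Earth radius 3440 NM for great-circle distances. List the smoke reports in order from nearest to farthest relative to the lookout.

Distances from the lookout:
D 50.789°N, 159.130°W: 66.0 NM
E 50.277°N, 160.032°W: 95.0 NM
B 48.781°N, 158.940°W: 107.6 NM
A 52.788°N, 158.619°W: 152.7 NM
C 52.827°N, 160.094°W: 177.2 NM

D, E, B, A, C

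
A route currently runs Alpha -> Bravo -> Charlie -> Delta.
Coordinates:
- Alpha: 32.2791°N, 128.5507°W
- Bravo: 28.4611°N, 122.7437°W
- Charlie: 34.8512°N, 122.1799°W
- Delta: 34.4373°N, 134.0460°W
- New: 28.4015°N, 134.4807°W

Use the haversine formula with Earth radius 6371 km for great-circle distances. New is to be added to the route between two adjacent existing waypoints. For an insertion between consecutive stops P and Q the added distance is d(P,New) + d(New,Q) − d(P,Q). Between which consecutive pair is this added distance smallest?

between Charlie and Delta

Added distance for inserting New between each consecutive pair:
Alpha–Bravo: 1160.8 km
Bravo–Charlie: 1800.8 km
Charlie–Delta: 952.7 km
Smallest added distance is 952.7 km, inserting between Charlie and Delta.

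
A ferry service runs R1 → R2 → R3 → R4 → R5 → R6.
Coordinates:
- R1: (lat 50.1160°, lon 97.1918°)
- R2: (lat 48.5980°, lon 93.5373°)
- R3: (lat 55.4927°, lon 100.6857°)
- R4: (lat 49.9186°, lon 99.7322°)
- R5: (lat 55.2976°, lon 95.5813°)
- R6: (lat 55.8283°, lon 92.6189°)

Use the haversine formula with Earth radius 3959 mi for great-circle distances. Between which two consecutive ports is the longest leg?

R2–R3

Leg distances:
R1→R2: 195.0 mi
R2→R3: 564.4 mi
R3→R4: 387.2 mi
R4→R5: 410.3 mi
R5→R6: 121.4 mi
The longest leg is R2–R3 at 564.4 mi.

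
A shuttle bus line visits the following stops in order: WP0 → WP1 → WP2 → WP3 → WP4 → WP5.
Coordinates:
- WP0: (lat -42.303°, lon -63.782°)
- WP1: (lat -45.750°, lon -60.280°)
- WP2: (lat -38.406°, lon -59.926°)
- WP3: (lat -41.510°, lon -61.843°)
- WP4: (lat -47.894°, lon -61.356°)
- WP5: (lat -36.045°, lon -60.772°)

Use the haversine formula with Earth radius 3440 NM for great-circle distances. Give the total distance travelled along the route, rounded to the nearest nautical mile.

1999 NM

Leg distances:
WP0→WP1: 256.2 NM  (cumulative 256.2 NM)
WP1→WP2: 441.2 NM  (cumulative 697.4 NM)
WP2→WP3: 206.2 NM  (cumulative 903.6 NM)
WP3→WP4: 383.9 NM  (cumulative 1287.5 NM)
WP4→WP5: 711.9 NM  (cumulative 1999.3 NM)
Total route length ≈ 1999 NM.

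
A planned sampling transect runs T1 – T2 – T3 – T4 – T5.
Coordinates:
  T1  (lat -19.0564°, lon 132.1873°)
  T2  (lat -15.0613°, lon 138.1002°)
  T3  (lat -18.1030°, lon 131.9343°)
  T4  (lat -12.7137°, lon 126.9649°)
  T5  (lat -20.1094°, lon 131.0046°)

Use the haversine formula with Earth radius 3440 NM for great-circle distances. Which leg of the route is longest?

T4–T5

Leg distances:
T1→T2: 415.5 NM
T2→T3: 399.0 NM
T3→T4: 432.8 NM
T4→T5: 501.2 NM
The longest leg is T4–T5 at 501.2 NM.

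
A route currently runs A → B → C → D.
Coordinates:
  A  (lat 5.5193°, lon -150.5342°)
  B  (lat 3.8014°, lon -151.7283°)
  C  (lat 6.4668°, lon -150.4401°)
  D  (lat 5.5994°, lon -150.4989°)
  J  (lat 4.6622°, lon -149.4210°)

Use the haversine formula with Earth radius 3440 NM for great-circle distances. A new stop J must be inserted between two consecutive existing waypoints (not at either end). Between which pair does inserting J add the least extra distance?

Added distance for inserting J between each consecutive pair:
A–B: 106.2 NM
B–C: 94.2 NM
C–D: 157.7 NM
Smallest added distance is 94.2 NM, inserting between B and C.

between B and C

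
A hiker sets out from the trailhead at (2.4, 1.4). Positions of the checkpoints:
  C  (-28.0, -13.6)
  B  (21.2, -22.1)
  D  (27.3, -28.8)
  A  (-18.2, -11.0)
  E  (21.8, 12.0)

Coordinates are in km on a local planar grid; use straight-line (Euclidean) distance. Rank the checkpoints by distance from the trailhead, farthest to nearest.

D, C, B, A, E

Distances from the trailhead:
D (27.3, -28.8): 39.1 km
C (-28.0, -13.6): 33.9 km
B (21.2, -22.1): 30.1 km
A (-18.2, -11.0): 24.0 km
E (21.8, 12.0): 22.1 km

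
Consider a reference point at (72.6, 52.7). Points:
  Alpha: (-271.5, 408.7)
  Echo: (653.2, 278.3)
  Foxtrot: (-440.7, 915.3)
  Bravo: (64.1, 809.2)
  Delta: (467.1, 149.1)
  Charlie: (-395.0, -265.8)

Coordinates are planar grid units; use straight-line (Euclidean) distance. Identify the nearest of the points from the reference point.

Delta

Distance to each, sorted:
Delta: 406.1
Alpha: 495.1
Charlie: 565.8
Echo: 622.9
Bravo: 756.5
Foxtrot: 1003.8
The nearest is Delta at 406.1.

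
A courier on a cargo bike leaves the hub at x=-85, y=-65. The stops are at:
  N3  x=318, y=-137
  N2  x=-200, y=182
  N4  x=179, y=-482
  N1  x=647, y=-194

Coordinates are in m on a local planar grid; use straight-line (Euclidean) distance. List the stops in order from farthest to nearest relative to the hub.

Distance from the hub at x=-85, y=-65 to each:
N1 x=647, y=-194: 743.3 m
N4 x=179, y=-482: 493.5 m
N3 x=318, y=-137: 409.4 m
N2 x=-200, y=182: 272.5 m

N1, N4, N3, N2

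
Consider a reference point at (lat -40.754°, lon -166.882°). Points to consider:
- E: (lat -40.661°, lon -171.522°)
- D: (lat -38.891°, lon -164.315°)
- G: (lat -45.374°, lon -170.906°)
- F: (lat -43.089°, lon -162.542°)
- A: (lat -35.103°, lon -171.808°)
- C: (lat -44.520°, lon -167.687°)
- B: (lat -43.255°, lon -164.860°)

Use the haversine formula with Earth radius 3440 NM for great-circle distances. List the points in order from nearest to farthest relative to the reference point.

Computing each great-circle distance from (lat -40.754°, lon -166.882°):
D (lat -38.891°, lon -164.315°): 162.8 NM
B (lat -43.255°, lon -164.860°): 175.2 NM
E (lat -40.661°, lon -171.522°): 211.2 NM
C (lat -44.520°, lon -167.687°): 228.9 NM
F (lat -43.089°, lon -162.542°): 239.2 NM
G (lat -45.374°, lon -170.906°): 328.7 NM
A (lat -35.103°, lon -171.808°): 411.6 NM

D, B, E, C, F, G, A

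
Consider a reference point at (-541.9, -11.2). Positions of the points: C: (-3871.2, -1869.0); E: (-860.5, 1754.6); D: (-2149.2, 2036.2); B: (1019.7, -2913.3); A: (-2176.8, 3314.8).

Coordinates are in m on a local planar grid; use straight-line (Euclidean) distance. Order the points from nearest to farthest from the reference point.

E, D, B, A, C

Computing each straight-line distance from (-541.9, -11.2):
E (-860.5, 1754.6): 1794.3 m
D (-2149.2, 2036.2): 2602.9 m
B (1019.7, -2913.3): 3295.6 m
A (-2176.8, 3314.8): 3706.1 m
C (-3871.2, -1869.0): 3812.6 m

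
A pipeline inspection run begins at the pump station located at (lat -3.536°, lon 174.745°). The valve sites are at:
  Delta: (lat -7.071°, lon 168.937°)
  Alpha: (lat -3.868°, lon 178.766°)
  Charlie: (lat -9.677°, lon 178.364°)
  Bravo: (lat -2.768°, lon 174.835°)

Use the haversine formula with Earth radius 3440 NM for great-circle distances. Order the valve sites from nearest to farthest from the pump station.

Distance from the pump station at (lat -3.536°, lon 174.745°) to each:
Bravo (lat -2.768°, lon 174.835°): 46.4 NM
Alpha (lat -3.868°, lon 178.766°): 241.7 NM
Delta (lat -7.071°, lon 168.937°): 406.9 NM
Charlie (lat -9.677°, lon 178.364°): 427.2 NM

Bravo, Alpha, Delta, Charlie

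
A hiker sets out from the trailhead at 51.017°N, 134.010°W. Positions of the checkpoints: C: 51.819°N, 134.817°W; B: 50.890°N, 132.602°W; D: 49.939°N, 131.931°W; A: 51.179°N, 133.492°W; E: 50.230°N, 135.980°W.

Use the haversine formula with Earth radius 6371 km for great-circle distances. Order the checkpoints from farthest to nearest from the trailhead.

D, E, C, B, A

Distances from the trailhead:
D 49.939°N, 131.931°W: 189.8 km
E 50.230°N, 135.980°W: 164.2 km
C 51.819°N, 134.817°W: 105.3 km
B 50.890°N, 132.602°W: 99.6 km
A 51.179°N, 133.492°W: 40.4 km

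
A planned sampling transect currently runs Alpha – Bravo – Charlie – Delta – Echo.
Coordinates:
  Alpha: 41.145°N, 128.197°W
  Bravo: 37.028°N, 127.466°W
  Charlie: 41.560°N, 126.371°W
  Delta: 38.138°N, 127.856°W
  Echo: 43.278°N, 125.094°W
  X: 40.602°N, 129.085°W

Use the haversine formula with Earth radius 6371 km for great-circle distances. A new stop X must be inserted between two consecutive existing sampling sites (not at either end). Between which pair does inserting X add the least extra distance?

Added distance for inserting X between each consecutive pair:
Alpha–Bravo: 55.3 km
Bravo–Charlie: 159.9 km
Charlie–Delta: 143.8 km
Delta–Echo: 120.9 km
Smallest added distance is 55.3 km, inserting between Alpha and Bravo.

between Alpha and Bravo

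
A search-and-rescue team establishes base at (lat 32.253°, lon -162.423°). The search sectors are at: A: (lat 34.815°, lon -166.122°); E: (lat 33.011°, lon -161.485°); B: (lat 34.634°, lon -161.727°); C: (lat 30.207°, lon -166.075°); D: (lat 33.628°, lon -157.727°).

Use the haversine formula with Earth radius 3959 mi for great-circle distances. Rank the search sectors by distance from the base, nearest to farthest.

Distance from the base at (lat 32.253°, lon -162.423°) to each:
E (lat 33.011°, lon -161.485°): 75.6 mi
B (lat 34.634°, lon -161.727°): 169.3 mi
C (lat 30.207°, lon -166.075°): 257.9 mi
A (lat 34.815°, lon -166.122°): 277.0 mi
D (lat 33.628°, lon -157.727°): 288.4 mi

E, B, C, A, D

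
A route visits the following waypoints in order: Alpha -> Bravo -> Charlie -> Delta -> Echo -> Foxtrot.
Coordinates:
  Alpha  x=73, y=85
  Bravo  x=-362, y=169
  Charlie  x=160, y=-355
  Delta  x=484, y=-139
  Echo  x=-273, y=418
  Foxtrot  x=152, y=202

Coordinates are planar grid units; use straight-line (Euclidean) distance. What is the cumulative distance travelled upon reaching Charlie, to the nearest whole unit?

1183

Leg distances:
Alpha→Bravo: 443.0  (cumulative 443.0)
Bravo→Charlie: 739.6  (cumulative 1182.7)
Cumulative distance at Charlie ≈ 1183.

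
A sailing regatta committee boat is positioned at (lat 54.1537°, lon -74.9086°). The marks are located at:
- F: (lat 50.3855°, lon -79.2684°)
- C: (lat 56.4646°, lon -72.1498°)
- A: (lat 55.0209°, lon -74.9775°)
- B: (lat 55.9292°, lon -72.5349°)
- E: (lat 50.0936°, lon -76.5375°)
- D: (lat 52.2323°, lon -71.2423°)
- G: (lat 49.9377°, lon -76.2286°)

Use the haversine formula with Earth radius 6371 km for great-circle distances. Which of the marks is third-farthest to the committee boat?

E

Distance to each, sorted:
F: 513.2 km
G: 477.4 km
E: 464.9 km
D: 324.4 km
C: 310.6 km
B: 248.7 km
A: 96.5 km
The third-farthest is E at 464.9 km.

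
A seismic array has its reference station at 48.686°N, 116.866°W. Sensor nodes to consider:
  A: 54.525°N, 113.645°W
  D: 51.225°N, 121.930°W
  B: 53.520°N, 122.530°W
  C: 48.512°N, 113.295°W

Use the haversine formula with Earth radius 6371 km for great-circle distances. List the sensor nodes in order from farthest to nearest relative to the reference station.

A, B, D, C

Distances from the reference station:
A 54.525°N, 113.645°W: 686.1 km
B 53.520°N, 122.530°W: 666.9 km
D 51.225°N, 121.930°W: 459.1 km
C 48.512°N, 113.295°W: 263.3 km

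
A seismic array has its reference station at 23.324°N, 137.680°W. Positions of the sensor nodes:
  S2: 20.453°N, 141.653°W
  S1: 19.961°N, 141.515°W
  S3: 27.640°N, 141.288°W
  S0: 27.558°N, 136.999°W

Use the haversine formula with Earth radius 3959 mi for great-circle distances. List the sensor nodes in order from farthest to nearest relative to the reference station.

S3, S1, S2, S0

Distances from the reference station:
S3 27.640°N, 141.288°W: 373.6 mi
S1 19.961°N, 141.515°W: 338.6 mi
S2 20.453°N, 141.653°W: 322.8 mi
S0 27.558°N, 136.999°W: 295.6 mi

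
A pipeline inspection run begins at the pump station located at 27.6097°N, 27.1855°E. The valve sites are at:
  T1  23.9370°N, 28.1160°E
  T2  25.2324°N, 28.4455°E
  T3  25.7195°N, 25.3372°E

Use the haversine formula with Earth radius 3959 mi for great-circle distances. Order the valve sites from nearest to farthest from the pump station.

T3, T2, T1

Distances from the pump station:
T3 25.7195°N, 25.3372°E: 173.4 mi
T2 25.2324°N, 28.4455°E: 181.8 mi
T1 23.9370°N, 28.1160°E: 260.3 mi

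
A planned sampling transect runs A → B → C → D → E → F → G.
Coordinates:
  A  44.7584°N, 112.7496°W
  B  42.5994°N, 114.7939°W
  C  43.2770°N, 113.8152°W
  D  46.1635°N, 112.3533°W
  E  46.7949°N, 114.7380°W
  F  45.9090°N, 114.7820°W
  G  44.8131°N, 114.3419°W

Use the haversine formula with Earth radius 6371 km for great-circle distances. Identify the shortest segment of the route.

E–F

Leg distances:
A→B: 290.9 km
B→C: 109.7 km
C→D: 341.1 km
D→E: 195.6 km
E→F: 98.6 km
F→G: 126.6 km
The shortest leg is E–F at 98.6 km.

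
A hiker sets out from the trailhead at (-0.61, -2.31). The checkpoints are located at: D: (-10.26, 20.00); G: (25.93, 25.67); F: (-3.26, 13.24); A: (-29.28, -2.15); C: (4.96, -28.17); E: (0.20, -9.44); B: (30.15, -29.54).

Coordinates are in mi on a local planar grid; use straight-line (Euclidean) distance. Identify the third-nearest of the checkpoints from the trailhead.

D

Distances from the trailhead ((-0.61, -2.31)):
E: 7.2 mi
F: 15.8 mi
D: 24.3 mi
C: 26.5 mi
A: 28.7 mi
G: 38.6 mi
B: 41.1 mi
The third-nearest is D at 24.3 mi.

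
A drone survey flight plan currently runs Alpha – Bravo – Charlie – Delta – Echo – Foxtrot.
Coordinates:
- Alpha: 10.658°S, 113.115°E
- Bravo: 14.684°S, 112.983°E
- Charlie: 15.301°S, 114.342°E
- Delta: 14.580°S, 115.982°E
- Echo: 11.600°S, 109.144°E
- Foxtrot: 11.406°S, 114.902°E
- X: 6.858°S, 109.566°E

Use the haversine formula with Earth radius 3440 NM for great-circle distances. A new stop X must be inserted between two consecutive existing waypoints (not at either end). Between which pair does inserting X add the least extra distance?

Added distance for inserting X between each consecutive pair:
Alpha–Bravo: 579.8 NM
Bravo–Charlie: 1003.8 NM
Charlie–Delta: 1073.4 NM
Delta–Echo: 446.1 NM
Echo–Foxtrot: 364.6 NM
Smallest added distance is 364.6 NM, inserting between Echo and Foxtrot.

between Echo and Foxtrot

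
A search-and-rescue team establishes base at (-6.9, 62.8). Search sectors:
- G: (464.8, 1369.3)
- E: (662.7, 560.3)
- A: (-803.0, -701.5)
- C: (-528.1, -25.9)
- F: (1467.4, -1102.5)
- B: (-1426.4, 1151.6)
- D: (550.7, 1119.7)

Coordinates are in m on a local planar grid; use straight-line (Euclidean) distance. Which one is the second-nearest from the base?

E

Distance to each, sorted:
C: 528.7 m
E: 834.2 m
A: 1103.6 m
D: 1195.0 m
G: 1389.0 m
B: 1789.0 m
F: 1879.2 m
The second-nearest is E at 834.2 m.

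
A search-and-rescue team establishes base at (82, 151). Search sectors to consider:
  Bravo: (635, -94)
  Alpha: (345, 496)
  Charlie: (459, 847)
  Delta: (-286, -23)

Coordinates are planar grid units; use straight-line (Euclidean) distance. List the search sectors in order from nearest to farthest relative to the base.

Delta, Alpha, Bravo, Charlie

Computing each straight-line distance from (82, 151):
Delta (-286, -23): 407.1
Alpha (345, 496): 433.8
Bravo (635, -94): 604.8
Charlie (459, 847): 791.5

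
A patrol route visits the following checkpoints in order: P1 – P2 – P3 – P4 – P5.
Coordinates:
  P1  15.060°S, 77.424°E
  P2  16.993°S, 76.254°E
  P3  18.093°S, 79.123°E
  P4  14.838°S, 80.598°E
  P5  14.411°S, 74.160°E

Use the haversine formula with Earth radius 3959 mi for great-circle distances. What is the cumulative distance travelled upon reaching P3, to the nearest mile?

Leg distances:
P1→P2: 154.5 mi  (cumulative 154.5 mi)
P2→P3: 203.7 mi  (cumulative 358.2 mi)
Cumulative distance at P3 ≈ 358 mi.

358 mi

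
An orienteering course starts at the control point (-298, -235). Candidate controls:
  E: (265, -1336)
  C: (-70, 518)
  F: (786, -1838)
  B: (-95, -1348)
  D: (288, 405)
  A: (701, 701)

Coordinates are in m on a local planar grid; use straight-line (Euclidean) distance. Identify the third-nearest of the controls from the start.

B

Distance to each, sorted:
C: 786.8 m
D: 867.8 m
B: 1131.4 m
E: 1236.6 m
A: 1369.0 m
F: 1935.1 m
The third-nearest is B at 1131.4 m.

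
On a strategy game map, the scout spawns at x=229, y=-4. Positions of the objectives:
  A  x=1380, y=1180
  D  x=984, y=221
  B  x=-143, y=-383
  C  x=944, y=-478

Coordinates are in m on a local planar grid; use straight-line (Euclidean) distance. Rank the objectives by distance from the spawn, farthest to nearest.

Computing each straight-line distance from x=229, y=-4:
A x=1380, y=1180: 1651.3 m
C x=944, y=-478: 857.8 m
D x=984, y=221: 787.8 m
B x=-143, y=-383: 531.1 m

A, C, D, B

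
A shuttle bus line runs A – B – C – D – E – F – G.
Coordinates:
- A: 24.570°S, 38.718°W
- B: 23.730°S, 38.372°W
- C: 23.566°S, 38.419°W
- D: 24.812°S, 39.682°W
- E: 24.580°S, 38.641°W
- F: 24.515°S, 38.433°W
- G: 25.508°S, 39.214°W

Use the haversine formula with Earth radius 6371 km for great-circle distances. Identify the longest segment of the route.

Leg distances:
A→B: 99.8 km
B→C: 18.9 km
C→D: 188.7 km
D→E: 108.3 km
E→F: 22.2 km
F→G: 135.6 km
The longest leg is C–D at 188.7 km.

C–D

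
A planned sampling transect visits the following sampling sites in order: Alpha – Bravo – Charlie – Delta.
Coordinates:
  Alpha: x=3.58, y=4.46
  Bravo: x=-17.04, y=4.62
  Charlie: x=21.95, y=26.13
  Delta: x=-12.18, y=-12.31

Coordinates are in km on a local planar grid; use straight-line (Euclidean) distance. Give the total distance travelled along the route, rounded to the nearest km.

Leg distances:
Alpha→Bravo: 20.6 km  (cumulative 20.6 km)
Bravo→Charlie: 44.5 km  (cumulative 65.2 km)
Charlie→Delta: 51.4 km  (cumulative 116.6 km)
Total route length ≈ 117 km.

117 km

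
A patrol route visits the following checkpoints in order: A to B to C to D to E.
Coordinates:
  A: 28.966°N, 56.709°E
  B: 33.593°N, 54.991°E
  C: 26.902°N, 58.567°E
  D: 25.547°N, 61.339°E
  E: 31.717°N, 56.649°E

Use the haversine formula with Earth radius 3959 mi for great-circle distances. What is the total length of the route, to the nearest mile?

1553 mi

Leg distances:
A→B: 335.4 mi  (cumulative 335.4 mi)
B→C: 509.1 mi  (cumulative 844.5 mi)
C→D: 195.7 mi  (cumulative 1040.2 mi)
D→E: 512.4 mi  (cumulative 1552.6 mi)
Total route length ≈ 1553 mi.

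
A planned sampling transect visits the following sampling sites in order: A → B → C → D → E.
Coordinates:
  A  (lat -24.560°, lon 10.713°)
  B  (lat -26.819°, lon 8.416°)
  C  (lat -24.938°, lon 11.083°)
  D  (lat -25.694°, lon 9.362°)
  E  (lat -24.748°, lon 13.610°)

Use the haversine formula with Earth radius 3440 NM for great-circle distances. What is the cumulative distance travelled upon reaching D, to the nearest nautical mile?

Leg distances:
A→B: 183.9 NM  (cumulative 183.9 NM)
B→C: 183.0 NM  (cumulative 367.0 NM)
C→D: 103.8 NM  (cumulative 470.8 NM)
Cumulative distance at D ≈ 471 NM.

471 NM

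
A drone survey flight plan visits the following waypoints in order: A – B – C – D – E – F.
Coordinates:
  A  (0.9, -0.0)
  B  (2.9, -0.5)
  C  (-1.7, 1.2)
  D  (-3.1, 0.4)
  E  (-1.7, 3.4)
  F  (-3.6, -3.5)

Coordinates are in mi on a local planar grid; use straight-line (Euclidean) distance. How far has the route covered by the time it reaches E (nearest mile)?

Leg distances:
A→B: 2.1 mi  (cumulative 2.1 mi)
B→C: 4.9 mi  (cumulative 7.0 mi)
C→D: 1.6 mi  (cumulative 8.6 mi)
D→E: 3.3 mi  (cumulative 11.9 mi)
Cumulative distance at E ≈ 12 mi.

12 mi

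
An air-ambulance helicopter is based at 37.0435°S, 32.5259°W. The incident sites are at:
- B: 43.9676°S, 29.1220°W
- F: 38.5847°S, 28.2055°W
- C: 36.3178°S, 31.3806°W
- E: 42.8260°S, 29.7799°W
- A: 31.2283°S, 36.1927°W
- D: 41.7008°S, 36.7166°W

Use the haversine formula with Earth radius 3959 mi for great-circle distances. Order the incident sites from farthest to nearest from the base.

Computing each great-circle distance from 37.0435°S, 32.5259°W:
B 43.9676°S, 29.1220°W: 510.6 mi
A 31.2283°S, 36.1927°W: 453.1 mi
E 42.8260°S, 29.7799°W: 425.2 mi
D 41.7008°S, 36.7166°W: 391.9 mi
F 38.5847°S, 28.2055°W: 258.7 mi
C 36.3178°S, 31.3806°W: 80.9 mi

B, A, E, D, F, C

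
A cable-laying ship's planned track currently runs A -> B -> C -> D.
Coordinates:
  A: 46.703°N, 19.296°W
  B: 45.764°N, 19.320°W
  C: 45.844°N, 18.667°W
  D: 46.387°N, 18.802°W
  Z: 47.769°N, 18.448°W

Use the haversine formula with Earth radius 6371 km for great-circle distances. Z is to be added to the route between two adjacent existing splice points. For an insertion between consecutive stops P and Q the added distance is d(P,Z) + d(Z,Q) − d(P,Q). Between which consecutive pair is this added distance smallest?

between A and B

Added distance for inserting Z between each consecutive pair:
A–B: 262.9 km
B–C: 395.9 km
C–D: 309.4 km
Smallest added distance is 262.9 km, inserting between A and B.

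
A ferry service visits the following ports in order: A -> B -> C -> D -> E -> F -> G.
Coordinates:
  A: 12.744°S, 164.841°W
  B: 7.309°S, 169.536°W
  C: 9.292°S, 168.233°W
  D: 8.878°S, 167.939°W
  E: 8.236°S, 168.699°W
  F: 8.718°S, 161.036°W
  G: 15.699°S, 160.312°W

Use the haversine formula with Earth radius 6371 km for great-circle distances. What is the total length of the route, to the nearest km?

2847 km

Leg distances:
A→B: 793.3 km  (cumulative 793.3 km)
B→C: 263.0 km  (cumulative 1056.3 km)
C→D: 56.2 km  (cumulative 1112.5 km)
D→E: 109.9 km  (cumulative 1222.4 km)
E→F: 844.5 km  (cumulative 2066.9 km)
F→G: 780.2 km  (cumulative 2847.1 km)
Total route length ≈ 2847 km.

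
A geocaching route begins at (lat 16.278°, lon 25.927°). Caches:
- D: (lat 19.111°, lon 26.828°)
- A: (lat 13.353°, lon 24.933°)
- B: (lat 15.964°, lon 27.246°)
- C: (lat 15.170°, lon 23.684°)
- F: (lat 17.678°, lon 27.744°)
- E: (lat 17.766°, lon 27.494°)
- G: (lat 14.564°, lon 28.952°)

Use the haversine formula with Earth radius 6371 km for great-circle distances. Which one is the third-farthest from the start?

Distances from the start ((lat 16.278°, lon 25.927°)):
G: 376.1 km
A: 342.3 km
D: 329.2 km
C: 269.8 km
F: 248.1 km
E: 234.8 km
B: 145.2 km
The third-farthest is D at 329.2 km.

D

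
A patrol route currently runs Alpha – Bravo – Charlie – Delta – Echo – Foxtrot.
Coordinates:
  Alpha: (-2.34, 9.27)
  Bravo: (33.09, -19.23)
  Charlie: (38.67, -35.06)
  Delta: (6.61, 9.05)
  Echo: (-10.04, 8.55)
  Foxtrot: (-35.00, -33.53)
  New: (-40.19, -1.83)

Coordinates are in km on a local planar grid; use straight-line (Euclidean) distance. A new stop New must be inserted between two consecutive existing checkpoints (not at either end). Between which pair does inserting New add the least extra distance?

Added distance for inserting New between each consecutive pair:
Alpha–Bravo: 69.3 km
Bravo–Charlie: 144.1 km
Charlie–Delta: 79.1 km
Delta–Echo: 63.3 km
Echo–Foxtrot: 15.1 km
Smallest added distance is 15.1 km, inserting between Echo and Foxtrot.

between Echo and Foxtrot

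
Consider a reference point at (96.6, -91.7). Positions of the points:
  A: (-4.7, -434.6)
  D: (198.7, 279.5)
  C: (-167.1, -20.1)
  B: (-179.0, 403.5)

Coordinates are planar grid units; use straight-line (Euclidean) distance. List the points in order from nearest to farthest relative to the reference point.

C, A, D, B

Distances from the reference point:
C (-167.1, -20.1): 273.2
A (-4.7, -434.6): 357.6
D (198.7, 279.5): 385.0
B (-179.0, 403.5): 566.7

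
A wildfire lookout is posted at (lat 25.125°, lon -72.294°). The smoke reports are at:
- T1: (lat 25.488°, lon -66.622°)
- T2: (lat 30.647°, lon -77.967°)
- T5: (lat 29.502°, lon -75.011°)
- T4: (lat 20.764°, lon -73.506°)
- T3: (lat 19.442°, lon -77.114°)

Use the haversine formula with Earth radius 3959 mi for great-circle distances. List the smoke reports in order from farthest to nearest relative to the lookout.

Distances from the lookout:
T2 (lat 30.647°, lon -77.967°): 515.2 mi
T3 (lat 19.442°, lon -77.114°): 499.0 mi
T1 (lat 25.488°, lon -66.622°): 355.2 mi
T5 (lat 29.502°, lon -75.011°): 345.4 mi
T4 (lat 20.764°, lon -73.506°): 311.0 mi

T2, T3, T1, T5, T4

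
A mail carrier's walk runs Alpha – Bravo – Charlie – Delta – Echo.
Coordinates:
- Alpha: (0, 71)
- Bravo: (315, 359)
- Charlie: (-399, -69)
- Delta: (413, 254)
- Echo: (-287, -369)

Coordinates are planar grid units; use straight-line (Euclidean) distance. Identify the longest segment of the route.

Delta–Echo

Leg distances:
Alpha→Bravo: 426.8
Bravo→Charlie: 832.5
Charlie→Delta: 873.9
Delta→Echo: 937.1
The longest leg is Delta–Echo at 937.1.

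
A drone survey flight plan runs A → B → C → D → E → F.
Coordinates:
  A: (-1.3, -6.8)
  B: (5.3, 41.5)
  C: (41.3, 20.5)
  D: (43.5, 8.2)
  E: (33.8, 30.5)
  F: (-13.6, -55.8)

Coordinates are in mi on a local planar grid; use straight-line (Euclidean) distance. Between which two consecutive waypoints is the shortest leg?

Leg distances:
A→B: 48.7 mi
B→C: 41.7 mi
C→D: 12.5 mi
D→E: 24.3 mi
E→F: 98.5 mi
The shortest leg is C–D at 12.5 mi.

C–D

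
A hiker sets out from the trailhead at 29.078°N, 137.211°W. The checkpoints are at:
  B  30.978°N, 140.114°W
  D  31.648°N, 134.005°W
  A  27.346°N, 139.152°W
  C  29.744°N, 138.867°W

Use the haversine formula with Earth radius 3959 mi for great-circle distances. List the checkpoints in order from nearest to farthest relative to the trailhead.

Distance from the trailhead at 29.078°N, 137.211°W to each:
C 29.744°N, 138.867°W: 109.8 mi
A 27.346°N, 139.152°W: 168.2 mi
B 30.978°N, 140.114°W: 217.7 mi
D 31.648°N, 134.005°W: 260.9 mi

C, A, B, D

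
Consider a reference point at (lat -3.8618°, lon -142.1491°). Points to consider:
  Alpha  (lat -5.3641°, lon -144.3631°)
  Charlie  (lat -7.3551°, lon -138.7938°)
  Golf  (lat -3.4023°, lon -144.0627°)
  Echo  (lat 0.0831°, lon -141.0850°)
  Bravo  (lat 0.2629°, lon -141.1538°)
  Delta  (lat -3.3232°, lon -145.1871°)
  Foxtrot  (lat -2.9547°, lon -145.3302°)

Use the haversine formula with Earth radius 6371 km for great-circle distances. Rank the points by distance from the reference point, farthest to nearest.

Charlie, Bravo, Echo, Foxtrot, Delta, Alpha, Golf

Distances from the reference point:
Charlie (lat -7.3551°, lon -138.7938°): 537.3 km
Bravo (lat 0.2629°, lon -141.1538°): 471.8 km
Echo (lat 0.0831°, lon -141.0850°): 454.3 km
Foxtrot (lat -2.9547°, lon -145.3302°): 367.2 km
Delta (lat -3.3232°, lon -145.1871°): 342.4 km
Alpha (lat -5.3641°, lon -144.3631°): 296.8 km
Golf (lat -3.4023°, lon -144.0627°): 218.4 km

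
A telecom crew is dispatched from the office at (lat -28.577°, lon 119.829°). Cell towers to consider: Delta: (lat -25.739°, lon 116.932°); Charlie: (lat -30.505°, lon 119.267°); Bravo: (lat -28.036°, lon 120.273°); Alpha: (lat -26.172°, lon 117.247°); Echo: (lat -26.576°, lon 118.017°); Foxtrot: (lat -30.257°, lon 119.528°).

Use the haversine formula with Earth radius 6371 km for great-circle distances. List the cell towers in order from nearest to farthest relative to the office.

Bravo, Foxtrot, Charlie, Echo, Alpha, Delta

Distance from the office at (lat -28.577°, lon 119.829°) to each:
Bravo (lat -28.036°, lon 120.273°): 74.2 km
Foxtrot (lat -30.257°, lon 119.528°): 189.1 km
Charlie (lat -30.505°, lon 119.267°): 221.2 km
Echo (lat -26.576°, lon 118.017°): 285.3 km
Alpha (lat -26.172°, lon 117.247°): 369.5 km
Delta (lat -25.739°, lon 116.932°): 426.3 km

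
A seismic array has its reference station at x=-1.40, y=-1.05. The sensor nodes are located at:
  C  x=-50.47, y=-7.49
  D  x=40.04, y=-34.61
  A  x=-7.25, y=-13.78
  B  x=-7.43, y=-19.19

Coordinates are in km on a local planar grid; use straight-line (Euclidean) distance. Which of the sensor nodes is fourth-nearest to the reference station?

D

Distances from the reference station (x=-1.40, y=-1.05):
A: 14.0 km
B: 19.1 km
C: 49.5 km
D: 53.3 km
The fourth-nearest is D at 53.3 km.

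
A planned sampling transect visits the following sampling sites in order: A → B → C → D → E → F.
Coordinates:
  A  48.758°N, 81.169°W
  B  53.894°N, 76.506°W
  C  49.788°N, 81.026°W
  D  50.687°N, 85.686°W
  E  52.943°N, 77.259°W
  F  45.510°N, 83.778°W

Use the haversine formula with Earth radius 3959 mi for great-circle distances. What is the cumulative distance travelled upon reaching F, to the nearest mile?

Leg distances:
A→B: 407.8 mi  (cumulative 407.8 mi)
B→C: 343.0 mi  (cumulative 750.8 mi)
C→D: 215.1 mi  (cumulative 965.9 mi)
D→E: 392.0 mi  (cumulative 1357.8 mi)
E→F: 591.3 mi  (cumulative 1949.1 mi)
Cumulative distance at F ≈ 1949 mi.

1949 mi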